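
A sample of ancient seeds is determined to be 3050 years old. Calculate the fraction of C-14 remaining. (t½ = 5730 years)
N/N₀ = (1/2)^(t/t½) = 0.6915 = 69.1%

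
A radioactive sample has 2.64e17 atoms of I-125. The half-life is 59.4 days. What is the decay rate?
A = λN = 3.081e15 decays/day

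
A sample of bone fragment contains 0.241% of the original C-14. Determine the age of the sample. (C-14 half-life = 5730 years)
Age = t½ × log₂(1/ratio) = 49830 years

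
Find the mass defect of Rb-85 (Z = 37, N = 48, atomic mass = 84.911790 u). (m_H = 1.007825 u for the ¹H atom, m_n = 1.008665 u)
Δm = Z·m_H + N·m_n − M = 0.7937 u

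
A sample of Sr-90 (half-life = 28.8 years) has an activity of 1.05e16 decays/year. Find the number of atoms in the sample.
N = A/λ = 4.363e17 atoms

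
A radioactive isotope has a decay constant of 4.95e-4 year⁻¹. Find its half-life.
t½ = ln(2)/λ = 1400 years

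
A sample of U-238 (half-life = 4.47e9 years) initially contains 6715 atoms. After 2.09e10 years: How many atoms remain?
N = N₀(1/2)^(t/t½) = 262.8 atoms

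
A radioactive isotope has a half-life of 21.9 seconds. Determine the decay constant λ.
λ = ln(2)/t½ = 0.03165 second⁻¹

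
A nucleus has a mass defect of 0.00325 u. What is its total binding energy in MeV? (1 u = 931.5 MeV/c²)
B.E. = Δm × 931.5 = 3.027 MeV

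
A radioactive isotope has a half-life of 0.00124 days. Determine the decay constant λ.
λ = ln(2)/t½ = 559 day⁻¹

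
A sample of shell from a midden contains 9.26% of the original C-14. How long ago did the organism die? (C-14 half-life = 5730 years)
Age = t½ × log₂(1/ratio) = 19670 years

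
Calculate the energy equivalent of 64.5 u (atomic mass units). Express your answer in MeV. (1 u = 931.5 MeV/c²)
E = mc² = 60080 MeV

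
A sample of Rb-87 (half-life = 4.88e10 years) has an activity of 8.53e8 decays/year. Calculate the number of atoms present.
N = A/λ = 6.005e19 atoms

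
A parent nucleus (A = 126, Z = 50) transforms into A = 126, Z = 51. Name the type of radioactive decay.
ΔA = 0, ΔZ = +1 ⇒ beta-minus decay (β⁻)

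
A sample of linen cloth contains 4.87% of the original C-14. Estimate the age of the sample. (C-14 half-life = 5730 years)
Age = t½ × log₂(1/ratio) = 24980 years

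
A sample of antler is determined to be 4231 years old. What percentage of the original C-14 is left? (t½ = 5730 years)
N/N₀ = (1/2)^(t/t½) = 0.5994 = 59.9%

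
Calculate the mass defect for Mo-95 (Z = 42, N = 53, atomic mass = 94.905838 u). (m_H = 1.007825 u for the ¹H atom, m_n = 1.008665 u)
Δm = Z·m_H + N·m_n − M = 0.8821 u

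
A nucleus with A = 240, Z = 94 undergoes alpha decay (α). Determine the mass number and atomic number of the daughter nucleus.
Daughter: A = 236, Z = 92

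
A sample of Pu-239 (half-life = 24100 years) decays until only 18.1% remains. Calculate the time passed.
t = t½ × log₂(N₀/N) = 59430 years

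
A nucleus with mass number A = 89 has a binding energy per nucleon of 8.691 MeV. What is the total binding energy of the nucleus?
B.E. = 8.691 × 89 = 773.5 MeV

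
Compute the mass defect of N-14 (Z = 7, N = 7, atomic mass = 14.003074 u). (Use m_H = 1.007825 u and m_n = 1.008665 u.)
Δm = Z·m_H + N·m_n − M = 0.1124 u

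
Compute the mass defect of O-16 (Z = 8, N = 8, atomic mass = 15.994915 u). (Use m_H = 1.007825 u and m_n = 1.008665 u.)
Δm = Z·m_H + N·m_n − M = 0.137 u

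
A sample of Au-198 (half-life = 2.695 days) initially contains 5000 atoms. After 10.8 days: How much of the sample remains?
N = N₀(1/2)^(t/t½) = 310.9 atoms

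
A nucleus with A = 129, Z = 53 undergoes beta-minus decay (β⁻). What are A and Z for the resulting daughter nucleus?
Daughter: A = 129, Z = 54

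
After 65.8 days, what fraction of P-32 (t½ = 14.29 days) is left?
N/N₀ = (1/2)^(t/t½) = 0.0411 = 4.11%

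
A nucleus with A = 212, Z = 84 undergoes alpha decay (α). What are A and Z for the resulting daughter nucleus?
Daughter: A = 208, Z = 82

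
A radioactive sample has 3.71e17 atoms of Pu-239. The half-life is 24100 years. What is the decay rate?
A = λN = 1.067e13 decays/year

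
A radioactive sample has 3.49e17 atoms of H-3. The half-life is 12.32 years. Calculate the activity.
A = λN = 1.964e16 decays/year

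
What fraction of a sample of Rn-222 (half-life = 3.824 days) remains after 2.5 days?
N/N₀ = (1/2)^(t/t½) = 0.6356 = 63.6%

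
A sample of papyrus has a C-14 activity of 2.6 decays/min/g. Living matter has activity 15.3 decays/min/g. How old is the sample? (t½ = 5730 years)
Age = t½ × log₂(A₀/A) = 14650 years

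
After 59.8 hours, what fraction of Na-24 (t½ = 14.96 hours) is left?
N/N₀ = (1/2)^(t/t½) = 0.06262 = 6.26%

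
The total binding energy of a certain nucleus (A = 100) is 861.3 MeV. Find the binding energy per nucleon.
B.E./A = 861.3/100 = 8.613 MeV/nucleon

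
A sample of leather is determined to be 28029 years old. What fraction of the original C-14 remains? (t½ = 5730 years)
N/N₀ = (1/2)^(t/t½) = 0.03369 = 3.37%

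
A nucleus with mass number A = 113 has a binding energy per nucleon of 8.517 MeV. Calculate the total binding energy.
B.E. = 8.517 × 113 = 962.4 MeV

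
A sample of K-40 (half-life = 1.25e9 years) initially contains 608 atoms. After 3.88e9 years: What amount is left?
N = N₀(1/2)^(t/t½) = 70.71 atoms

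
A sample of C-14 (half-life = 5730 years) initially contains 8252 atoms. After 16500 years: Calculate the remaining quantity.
N = N₀(1/2)^(t/t½) = 1121 atoms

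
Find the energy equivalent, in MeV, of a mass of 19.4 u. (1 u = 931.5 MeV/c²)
E = mc² = 18070 MeV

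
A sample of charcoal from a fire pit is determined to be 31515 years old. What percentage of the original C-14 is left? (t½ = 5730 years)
N/N₀ = (1/2)^(t/t½) = 0.0221 = 2.21%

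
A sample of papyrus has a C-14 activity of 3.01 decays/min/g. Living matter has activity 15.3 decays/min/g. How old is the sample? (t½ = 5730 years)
Age = t½ × log₂(A₀/A) = 13440 years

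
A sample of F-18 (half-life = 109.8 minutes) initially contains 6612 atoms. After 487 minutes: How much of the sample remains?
N = N₀(1/2)^(t/t½) = 305.6 atoms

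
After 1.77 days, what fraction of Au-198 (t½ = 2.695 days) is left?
N/N₀ = (1/2)^(t/t½) = 0.6343 = 63.4%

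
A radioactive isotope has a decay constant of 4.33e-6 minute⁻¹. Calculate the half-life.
t½ = ln(2)/λ = 1.601e5 minutes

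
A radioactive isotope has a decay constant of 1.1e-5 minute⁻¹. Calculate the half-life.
t½ = ln(2)/λ = 63010 minutes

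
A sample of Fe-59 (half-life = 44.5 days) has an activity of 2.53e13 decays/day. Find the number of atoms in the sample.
N = A/λ = 1.624e15 atoms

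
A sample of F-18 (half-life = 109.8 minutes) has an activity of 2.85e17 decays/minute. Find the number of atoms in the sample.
N = A/λ = 4.515e19 atoms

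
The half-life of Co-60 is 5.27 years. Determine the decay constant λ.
λ = ln(2)/t½ = 0.1315 year⁻¹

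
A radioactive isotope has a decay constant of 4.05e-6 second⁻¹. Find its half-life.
t½ = ln(2)/λ = 1.711e5 seconds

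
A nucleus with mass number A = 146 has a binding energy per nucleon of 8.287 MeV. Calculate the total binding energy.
B.E. = 8.287 × 146 = 1210 MeV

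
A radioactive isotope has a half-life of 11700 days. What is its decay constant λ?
λ = ln(2)/t½ = 5.924e-5 day⁻¹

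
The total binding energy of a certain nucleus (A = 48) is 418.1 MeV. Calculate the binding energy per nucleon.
B.E./A = 418.1/48 = 8.71 MeV/nucleon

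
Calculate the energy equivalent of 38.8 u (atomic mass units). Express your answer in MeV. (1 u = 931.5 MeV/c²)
E = mc² = 36140 MeV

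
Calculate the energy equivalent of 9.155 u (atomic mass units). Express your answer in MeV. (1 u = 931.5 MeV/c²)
E = mc² = 8528 MeV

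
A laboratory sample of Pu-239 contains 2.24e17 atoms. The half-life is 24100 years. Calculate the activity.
A = λN = 6.443e12 decays/year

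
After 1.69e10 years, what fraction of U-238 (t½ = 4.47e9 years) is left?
N/N₀ = (1/2)^(t/t½) = 0.07276 = 7.28%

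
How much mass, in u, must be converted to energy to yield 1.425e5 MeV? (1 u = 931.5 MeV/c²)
m = E/c² = 153 u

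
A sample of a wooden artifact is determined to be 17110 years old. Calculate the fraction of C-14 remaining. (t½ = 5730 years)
N/N₀ = (1/2)^(t/t½) = 0.1262 = 12.6%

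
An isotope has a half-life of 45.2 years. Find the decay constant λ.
λ = ln(2)/t½ = 0.01534 year⁻¹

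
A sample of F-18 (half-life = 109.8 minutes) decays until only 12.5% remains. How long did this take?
t = t½ × log₂(N₀/N) = 329.4 minutes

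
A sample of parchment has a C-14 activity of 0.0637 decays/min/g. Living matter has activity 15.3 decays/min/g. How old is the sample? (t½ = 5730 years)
Age = t½ × log₂(A₀/A) = 45310 years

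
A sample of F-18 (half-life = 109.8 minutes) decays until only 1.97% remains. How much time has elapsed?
t = t½ × log₂(N₀/N) = 622.1 minutes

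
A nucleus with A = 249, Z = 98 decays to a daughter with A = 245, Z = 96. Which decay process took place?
ΔA = -4, ΔZ = -2 ⇒ alpha decay (α)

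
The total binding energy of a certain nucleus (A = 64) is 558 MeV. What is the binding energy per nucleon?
B.E./A = 558/64 = 8.719 MeV/nucleon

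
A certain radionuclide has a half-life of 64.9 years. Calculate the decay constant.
λ = ln(2)/t½ = 0.01068 year⁻¹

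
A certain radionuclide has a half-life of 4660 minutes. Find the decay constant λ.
λ = ln(2)/t½ = 1.487e-4 minute⁻¹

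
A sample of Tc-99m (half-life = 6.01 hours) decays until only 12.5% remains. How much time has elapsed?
t = t½ × log₂(N₀/N) = 18.03 hours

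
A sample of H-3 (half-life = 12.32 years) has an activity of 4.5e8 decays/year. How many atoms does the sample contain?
N = A/λ = 7.998e9 atoms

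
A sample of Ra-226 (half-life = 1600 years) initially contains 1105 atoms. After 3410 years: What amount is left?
N = N₀(1/2)^(t/t½) = 252.2 atoms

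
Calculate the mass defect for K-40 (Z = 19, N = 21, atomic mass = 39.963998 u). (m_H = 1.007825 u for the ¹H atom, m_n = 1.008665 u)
Δm = Z·m_H + N·m_n − M = 0.3666 u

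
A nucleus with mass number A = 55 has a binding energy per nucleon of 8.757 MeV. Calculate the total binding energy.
B.E. = 8.757 × 55 = 481.6 MeV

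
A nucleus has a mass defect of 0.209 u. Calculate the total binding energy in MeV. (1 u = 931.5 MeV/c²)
B.E. = Δm × 931.5 = 194.7 MeV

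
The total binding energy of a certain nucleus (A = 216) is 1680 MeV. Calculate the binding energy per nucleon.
B.E./A = 1680/216 = 7.778 MeV/nucleon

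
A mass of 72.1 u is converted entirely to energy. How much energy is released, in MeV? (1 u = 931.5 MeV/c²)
E = mc² = 67160 MeV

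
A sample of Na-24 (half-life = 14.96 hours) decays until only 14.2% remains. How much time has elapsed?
t = t½ × log₂(N₀/N) = 42.13 hours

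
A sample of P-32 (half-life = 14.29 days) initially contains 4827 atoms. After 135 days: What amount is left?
N = N₀(1/2)^(t/t½) = 6.915 atoms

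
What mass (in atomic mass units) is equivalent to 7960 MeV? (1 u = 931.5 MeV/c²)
m = E/c² = 8.545 u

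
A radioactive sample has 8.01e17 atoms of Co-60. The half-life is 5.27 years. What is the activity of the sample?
A = λN = 1.054e17 decays/year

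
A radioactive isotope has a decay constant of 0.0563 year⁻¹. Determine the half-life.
t½ = ln(2)/λ = 12.31 years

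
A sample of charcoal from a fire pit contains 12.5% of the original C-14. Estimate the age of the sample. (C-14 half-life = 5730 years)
Age = t½ × log₂(1/ratio) = 17190 years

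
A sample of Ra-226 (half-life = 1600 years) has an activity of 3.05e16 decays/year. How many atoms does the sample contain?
N = A/λ = 7.04e19 atoms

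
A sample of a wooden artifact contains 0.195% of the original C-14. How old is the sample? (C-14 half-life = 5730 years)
Age = t½ × log₂(1/ratio) = 51580 years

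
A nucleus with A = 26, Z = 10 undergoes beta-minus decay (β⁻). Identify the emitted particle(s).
β⁻: electron (e⁻) + antineutrino (ν̄ₑ)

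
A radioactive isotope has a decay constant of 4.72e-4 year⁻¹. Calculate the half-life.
t½ = ln(2)/λ = 1469 years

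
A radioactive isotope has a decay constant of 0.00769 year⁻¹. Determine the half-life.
t½ = ln(2)/λ = 90.14 years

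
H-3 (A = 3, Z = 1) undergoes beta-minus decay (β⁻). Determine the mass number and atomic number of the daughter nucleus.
Daughter: A = 3, Z = 2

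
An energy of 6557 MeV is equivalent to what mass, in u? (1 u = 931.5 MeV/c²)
m = E/c² = 7.039 u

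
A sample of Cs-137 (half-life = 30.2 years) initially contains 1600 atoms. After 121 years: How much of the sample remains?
N = N₀(1/2)^(t/t½) = 99.54 atoms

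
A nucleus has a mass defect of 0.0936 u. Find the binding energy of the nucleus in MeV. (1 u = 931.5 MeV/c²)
B.E. = Δm × 931.5 = 87.19 MeV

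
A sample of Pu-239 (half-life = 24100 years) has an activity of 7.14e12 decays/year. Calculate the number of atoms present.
N = A/λ = 2.483e17 atoms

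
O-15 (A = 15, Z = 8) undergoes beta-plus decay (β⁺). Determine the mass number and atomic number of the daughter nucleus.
Daughter: A = 15, Z = 7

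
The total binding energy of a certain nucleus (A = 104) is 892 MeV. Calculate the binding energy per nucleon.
B.E./A = 892/104 = 8.577 MeV/nucleon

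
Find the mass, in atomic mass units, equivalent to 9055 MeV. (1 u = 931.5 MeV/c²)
m = E/c² = 9.721 u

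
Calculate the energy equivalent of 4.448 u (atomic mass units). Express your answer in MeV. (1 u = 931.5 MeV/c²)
E = mc² = 4143 MeV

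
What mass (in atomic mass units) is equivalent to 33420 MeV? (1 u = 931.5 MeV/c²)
m = E/c² = 35.88 u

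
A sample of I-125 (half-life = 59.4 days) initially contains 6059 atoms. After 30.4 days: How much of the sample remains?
N = N₀(1/2)^(t/t½) = 4250 atoms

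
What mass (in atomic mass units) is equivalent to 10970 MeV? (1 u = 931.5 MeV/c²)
m = E/c² = 11.78 u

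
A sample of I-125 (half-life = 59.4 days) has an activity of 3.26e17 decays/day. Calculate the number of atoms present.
N = A/λ = 2.794e19 atoms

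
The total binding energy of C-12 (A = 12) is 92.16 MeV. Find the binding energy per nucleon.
B.E./A = 92.16/12 = 7.68 MeV/nucleon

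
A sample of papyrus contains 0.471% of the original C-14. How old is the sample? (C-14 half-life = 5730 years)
Age = t½ × log₂(1/ratio) = 44290 years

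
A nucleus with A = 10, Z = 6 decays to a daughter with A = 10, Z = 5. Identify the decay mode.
ΔA = 0, ΔZ = -1 ⇒ beta-plus decay (β⁺) or electron capture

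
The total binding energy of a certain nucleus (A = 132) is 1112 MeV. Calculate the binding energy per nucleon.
B.E./A = 1112/132 = 8.424 MeV/nucleon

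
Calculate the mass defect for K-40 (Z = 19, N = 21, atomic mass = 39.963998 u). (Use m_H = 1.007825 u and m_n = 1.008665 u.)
Δm = Z·m_H + N·m_n − M = 0.3666 u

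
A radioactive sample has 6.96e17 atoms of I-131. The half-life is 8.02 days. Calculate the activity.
A = λN = 6.015e16 decays/day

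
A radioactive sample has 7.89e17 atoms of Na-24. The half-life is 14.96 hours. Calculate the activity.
A = λN = 3.656e16 decays/hour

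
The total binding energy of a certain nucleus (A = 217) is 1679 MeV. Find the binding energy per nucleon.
B.E./A = 1679/217 = 7.737 MeV/nucleon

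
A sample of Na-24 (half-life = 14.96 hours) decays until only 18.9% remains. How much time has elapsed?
t = t½ × log₂(N₀/N) = 35.96 hours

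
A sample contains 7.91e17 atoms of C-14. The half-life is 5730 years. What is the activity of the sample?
A = λN = 9.569e13 decays/year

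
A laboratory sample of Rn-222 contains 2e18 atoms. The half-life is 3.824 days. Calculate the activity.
A = λN = 3.625e17 decays/day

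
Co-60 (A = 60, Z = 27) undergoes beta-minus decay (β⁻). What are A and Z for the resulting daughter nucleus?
Daughter: A = 60, Z = 28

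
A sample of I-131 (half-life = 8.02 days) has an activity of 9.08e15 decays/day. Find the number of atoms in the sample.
N = A/λ = 1.051e17 atoms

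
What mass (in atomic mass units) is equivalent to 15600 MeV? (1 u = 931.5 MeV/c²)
m = E/c² = 16.75 u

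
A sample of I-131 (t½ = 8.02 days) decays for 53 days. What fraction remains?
N/N₀ = (1/2)^(t/t½) = 0.01025 = 1.02%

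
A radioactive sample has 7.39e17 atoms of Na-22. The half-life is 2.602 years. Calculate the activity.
A = λN = 1.969e17 decays/year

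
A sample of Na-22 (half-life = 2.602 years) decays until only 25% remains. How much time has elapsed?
t = t½ × log₂(N₀/N) = 5.204 years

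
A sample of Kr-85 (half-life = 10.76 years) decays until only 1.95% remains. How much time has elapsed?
t = t½ × log₂(N₀/N) = 61.12 years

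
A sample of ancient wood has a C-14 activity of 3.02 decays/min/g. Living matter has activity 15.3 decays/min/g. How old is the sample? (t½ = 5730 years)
Age = t½ × log₂(A₀/A) = 13410 years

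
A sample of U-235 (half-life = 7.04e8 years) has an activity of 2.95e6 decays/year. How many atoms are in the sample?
N = A/λ = 2.996e15 atoms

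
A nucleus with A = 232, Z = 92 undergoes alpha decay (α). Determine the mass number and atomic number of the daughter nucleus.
Daughter: A = 228, Z = 90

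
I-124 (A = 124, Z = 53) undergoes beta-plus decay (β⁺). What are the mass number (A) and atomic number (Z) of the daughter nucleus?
Daughter: A = 124, Z = 52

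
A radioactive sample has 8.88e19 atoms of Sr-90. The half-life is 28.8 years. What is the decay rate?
A = λN = 2.137e18 decays/year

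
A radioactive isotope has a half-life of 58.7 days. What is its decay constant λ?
λ = ln(2)/t½ = 0.01181 day⁻¹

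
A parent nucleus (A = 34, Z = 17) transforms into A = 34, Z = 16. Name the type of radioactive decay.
ΔA = 0, ΔZ = -1 ⇒ beta-plus decay (β⁺) or electron capture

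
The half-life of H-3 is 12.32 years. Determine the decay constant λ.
λ = ln(2)/t½ = 0.05626 year⁻¹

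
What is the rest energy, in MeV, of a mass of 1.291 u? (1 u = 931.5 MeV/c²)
E = mc² = 1203 MeV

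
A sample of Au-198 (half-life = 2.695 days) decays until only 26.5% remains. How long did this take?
t = t½ × log₂(N₀/N) = 5.163 days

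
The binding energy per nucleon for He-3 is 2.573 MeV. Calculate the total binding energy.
B.E. = 2.573 × 3 = 7.719 MeV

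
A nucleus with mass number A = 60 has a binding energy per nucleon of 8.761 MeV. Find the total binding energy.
B.E. = 8.761 × 60 = 525.7 MeV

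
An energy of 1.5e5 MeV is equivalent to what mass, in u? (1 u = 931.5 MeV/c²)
m = E/c² = 161 u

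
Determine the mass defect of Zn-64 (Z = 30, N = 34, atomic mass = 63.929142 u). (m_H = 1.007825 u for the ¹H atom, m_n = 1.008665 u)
Δm = Z·m_H + N·m_n − M = 0.6002 u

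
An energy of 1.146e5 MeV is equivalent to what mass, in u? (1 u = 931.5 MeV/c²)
m = E/c² = 123 u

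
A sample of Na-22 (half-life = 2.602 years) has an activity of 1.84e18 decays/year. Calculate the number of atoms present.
N = A/λ = 6.907e18 atoms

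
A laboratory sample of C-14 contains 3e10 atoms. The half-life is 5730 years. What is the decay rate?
A = λN = 3.629e6 decays/year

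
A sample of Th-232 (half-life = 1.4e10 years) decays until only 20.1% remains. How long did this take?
t = t½ × log₂(N₀/N) = 3.241e10 years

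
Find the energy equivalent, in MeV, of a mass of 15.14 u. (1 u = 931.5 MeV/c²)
E = mc² = 14100 MeV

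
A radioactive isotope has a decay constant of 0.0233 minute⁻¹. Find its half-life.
t½ = ln(2)/λ = 29.75 minutes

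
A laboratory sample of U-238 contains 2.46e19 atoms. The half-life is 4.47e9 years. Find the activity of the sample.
A = λN = 3.815e9 decays/year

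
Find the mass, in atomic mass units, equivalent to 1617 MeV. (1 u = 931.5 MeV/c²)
m = E/c² = 1.736 u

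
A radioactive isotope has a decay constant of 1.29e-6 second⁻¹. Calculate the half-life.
t½ = ln(2)/λ = 5.373e5 seconds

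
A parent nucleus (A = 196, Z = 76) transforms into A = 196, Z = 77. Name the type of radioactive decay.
ΔA = 0, ΔZ = +1 ⇒ beta-minus decay (β⁻)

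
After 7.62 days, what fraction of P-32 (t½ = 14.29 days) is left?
N/N₀ = (1/2)^(t/t½) = 0.691 = 69.1%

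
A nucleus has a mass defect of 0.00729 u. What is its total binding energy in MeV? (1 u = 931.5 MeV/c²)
B.E. = Δm × 931.5 = 6.791 MeV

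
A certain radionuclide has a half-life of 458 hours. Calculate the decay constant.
λ = ln(2)/t½ = 0.001513 hour⁻¹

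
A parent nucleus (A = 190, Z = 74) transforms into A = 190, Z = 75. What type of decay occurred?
ΔA = 0, ΔZ = +1 ⇒ beta-minus decay (β⁻)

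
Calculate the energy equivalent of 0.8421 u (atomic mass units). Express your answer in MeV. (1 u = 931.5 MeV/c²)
E = mc² = 784.4 MeV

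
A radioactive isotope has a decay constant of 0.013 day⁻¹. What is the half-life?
t½ = ln(2)/λ = 53.32 days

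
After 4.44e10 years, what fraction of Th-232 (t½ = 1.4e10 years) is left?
N/N₀ = (1/2)^(t/t½) = 0.111 = 11.1%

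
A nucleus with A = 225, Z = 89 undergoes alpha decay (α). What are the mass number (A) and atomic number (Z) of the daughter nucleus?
Daughter: A = 221, Z = 87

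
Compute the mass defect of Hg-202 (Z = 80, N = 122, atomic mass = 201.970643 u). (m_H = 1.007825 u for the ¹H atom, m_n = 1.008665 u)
Δm = Z·m_H + N·m_n − M = 1.712 u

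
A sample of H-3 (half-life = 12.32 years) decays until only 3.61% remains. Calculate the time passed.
t = t½ × log₂(N₀/N) = 59.04 years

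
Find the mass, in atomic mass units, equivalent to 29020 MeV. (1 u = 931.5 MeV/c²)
m = E/c² = 31.15 u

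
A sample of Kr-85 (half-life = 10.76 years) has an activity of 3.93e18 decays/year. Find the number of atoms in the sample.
N = A/λ = 6.101e19 atoms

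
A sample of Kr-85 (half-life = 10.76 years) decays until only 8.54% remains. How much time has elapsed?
t = t½ × log₂(N₀/N) = 38.19 years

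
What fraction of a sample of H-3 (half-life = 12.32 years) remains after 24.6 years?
N/N₀ = (1/2)^(t/t½) = 0.2506 = 25.1%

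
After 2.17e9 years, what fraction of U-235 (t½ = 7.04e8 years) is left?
N/N₀ = (1/2)^(t/t½) = 0.1181 = 11.8%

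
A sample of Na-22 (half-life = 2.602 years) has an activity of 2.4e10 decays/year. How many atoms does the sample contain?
N = A/λ = 9.009e10 atoms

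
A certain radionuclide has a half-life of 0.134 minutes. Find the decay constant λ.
λ = ln(2)/t½ = 5.173 minute⁻¹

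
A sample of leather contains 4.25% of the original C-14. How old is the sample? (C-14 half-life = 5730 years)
Age = t½ × log₂(1/ratio) = 26110 years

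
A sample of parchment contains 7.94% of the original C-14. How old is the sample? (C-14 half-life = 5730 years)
Age = t½ × log₂(1/ratio) = 20940 years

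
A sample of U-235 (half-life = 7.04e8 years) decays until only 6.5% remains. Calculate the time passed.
t = t½ × log₂(N₀/N) = 2.776e9 years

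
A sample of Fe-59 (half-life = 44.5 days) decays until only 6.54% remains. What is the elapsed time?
t = t½ × log₂(N₀/N) = 175.1 days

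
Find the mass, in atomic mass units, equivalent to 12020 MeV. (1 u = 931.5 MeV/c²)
m = E/c² = 12.9 u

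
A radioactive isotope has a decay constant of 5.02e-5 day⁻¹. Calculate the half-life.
t½ = ln(2)/λ = 13810 days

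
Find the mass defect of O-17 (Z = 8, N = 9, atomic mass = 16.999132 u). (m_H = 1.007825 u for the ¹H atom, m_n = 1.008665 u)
Δm = Z·m_H + N·m_n − M = 0.1415 u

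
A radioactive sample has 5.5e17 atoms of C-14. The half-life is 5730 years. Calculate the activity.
A = λN = 6.653e13 decays/year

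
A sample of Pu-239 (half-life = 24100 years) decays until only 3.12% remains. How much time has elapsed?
t = t½ × log₂(N₀/N) = 1.206e5 years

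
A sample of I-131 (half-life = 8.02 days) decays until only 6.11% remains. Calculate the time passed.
t = t½ × log₂(N₀/N) = 32.34 days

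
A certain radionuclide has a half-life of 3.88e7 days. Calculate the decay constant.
λ = ln(2)/t½ = 1.786e-8 day⁻¹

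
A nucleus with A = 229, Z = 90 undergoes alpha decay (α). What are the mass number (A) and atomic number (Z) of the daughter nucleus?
Daughter: A = 225, Z = 88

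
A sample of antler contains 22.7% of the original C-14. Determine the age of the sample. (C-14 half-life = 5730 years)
Age = t½ × log₂(1/ratio) = 12260 years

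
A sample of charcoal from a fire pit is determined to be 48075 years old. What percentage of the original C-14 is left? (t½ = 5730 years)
N/N₀ = (1/2)^(t/t½) = 0.002981 = 0.298%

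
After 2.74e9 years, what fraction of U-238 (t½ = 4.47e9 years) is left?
N/N₀ = (1/2)^(t/t½) = 0.6538 = 65.4%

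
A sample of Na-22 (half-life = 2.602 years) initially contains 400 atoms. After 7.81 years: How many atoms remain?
N = N₀(1/2)^(t/t½) = 49.95 atoms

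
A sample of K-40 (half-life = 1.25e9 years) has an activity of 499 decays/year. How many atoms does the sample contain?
N = A/λ = 8.999e11 atoms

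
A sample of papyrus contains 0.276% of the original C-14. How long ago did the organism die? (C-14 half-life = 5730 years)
Age = t½ × log₂(1/ratio) = 48710 years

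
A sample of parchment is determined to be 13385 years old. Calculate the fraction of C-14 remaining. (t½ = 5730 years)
N/N₀ = (1/2)^(t/t½) = 0.1981 = 19.8%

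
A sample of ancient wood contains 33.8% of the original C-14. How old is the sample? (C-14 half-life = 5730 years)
Age = t½ × log₂(1/ratio) = 8967 years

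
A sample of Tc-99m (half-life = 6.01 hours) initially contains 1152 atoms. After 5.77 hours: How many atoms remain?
N = N₀(1/2)^(t/t½) = 592.2 atoms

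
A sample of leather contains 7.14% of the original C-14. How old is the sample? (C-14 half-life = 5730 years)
Age = t½ × log₂(1/ratio) = 21820 years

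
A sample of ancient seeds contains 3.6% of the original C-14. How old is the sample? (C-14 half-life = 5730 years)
Age = t½ × log₂(1/ratio) = 27480 years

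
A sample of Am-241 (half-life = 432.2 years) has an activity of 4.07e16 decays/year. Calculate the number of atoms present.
N = A/λ = 2.538e19 atoms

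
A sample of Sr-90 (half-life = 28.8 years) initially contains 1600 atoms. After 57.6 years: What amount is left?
N = N₀(1/2)^(t/t½) = 400 atoms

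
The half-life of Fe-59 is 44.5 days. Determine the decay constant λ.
λ = ln(2)/t½ = 0.01558 day⁻¹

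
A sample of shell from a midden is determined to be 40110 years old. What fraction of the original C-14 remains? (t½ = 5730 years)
N/N₀ = (1/2)^(t/t½) = 0.007812 = 0.781%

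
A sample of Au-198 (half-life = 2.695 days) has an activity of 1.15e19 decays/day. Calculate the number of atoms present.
N = A/λ = 4.471e19 atoms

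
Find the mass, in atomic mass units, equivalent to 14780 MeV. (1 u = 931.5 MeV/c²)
m = E/c² = 15.87 u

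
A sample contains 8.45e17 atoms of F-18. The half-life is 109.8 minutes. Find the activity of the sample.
A = λN = 5.334e15 decays/minute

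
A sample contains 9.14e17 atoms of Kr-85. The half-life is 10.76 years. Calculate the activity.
A = λN = 5.888e16 decays/year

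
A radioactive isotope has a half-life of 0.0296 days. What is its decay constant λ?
λ = ln(2)/t½ = 23.42 day⁻¹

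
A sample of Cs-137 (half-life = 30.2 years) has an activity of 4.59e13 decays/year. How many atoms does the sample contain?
N = A/λ = 2e15 atoms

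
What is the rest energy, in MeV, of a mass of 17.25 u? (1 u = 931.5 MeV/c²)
E = mc² = 16070 MeV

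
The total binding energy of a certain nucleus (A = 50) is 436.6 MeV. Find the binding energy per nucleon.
B.E./A = 436.6/50 = 8.732 MeV/nucleon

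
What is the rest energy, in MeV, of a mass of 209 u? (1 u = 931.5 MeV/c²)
E = mc² = 1.947e5 MeV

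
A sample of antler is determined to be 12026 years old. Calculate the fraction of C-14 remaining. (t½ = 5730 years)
N/N₀ = (1/2)^(t/t½) = 0.2335 = 23.3%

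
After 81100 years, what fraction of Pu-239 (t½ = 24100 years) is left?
N/N₀ = (1/2)^(t/t½) = 0.09705 = 9.7%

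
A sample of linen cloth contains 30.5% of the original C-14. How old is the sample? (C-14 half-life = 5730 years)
Age = t½ × log₂(1/ratio) = 9816 years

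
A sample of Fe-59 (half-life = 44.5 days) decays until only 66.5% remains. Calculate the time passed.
t = t½ × log₂(N₀/N) = 26.19 days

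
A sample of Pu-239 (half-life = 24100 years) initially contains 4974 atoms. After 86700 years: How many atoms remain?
N = N₀(1/2)^(t/t½) = 410.9 atoms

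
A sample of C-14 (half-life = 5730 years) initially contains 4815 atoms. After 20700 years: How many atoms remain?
N = N₀(1/2)^(t/t½) = 393.6 atoms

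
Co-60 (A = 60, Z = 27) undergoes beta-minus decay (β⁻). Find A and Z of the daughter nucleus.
Daughter: A = 60, Z = 28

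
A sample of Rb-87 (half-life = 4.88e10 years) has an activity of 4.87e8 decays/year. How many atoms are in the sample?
N = A/λ = 3.429e19 atoms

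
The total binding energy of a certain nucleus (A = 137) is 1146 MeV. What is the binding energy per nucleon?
B.E./A = 1146/137 = 8.365 MeV/nucleon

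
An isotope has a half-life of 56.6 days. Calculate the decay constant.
λ = ln(2)/t½ = 0.01225 day⁻¹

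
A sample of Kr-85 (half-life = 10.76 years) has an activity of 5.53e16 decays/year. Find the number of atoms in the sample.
N = A/λ = 8.584e17 atoms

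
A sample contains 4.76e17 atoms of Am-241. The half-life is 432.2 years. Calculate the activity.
A = λN = 7.634e14 decays/year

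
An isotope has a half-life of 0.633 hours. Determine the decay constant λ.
λ = ln(2)/t½ = 1.095 hour⁻¹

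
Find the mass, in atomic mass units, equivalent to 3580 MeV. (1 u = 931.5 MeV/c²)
m = E/c² = 3.843 u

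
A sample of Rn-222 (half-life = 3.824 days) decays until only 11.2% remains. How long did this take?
t = t½ × log₂(N₀/N) = 12.08 days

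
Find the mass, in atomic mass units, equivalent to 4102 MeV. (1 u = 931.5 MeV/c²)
m = E/c² = 4.404 u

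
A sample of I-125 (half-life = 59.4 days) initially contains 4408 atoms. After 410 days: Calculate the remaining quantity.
N = N₀(1/2)^(t/t½) = 36.85 atoms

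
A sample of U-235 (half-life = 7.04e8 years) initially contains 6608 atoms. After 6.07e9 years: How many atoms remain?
N = N₀(1/2)^(t/t½) = 16.77 atoms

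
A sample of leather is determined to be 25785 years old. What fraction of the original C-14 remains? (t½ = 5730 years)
N/N₀ = (1/2)^(t/t½) = 0.04419 = 4.42%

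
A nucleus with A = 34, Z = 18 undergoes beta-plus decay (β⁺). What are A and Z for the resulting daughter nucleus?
Daughter: A = 34, Z = 17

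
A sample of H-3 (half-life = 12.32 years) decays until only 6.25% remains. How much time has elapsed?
t = t½ × log₂(N₀/N) = 49.28 years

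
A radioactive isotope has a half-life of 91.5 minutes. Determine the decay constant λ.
λ = ln(2)/t½ = 0.007575 minute⁻¹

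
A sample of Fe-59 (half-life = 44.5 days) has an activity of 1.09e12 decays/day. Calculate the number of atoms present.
N = A/λ = 6.998e13 atoms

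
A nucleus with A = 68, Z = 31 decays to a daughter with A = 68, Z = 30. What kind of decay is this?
ΔA = 0, ΔZ = -1 ⇒ beta-plus decay (β⁺) or electron capture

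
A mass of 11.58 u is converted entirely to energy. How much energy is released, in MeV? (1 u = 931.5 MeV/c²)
E = mc² = 10790 MeV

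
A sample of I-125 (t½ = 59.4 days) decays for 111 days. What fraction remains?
N/N₀ = (1/2)^(t/t½) = 0.2738 = 27.4%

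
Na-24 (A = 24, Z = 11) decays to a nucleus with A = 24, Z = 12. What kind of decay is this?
ΔA = 0, ΔZ = +1 ⇒ beta-minus decay (β⁻)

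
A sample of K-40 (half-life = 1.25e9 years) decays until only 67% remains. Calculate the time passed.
t = t½ × log₂(N₀/N) = 7.222e8 years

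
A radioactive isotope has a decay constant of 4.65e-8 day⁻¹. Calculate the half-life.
t½ = ln(2)/λ = 1.491e7 days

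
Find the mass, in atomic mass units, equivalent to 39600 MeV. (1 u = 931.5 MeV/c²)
m = E/c² = 42.51 u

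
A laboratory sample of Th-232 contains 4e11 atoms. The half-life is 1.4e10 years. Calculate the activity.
A = λN = 19.8 decays/year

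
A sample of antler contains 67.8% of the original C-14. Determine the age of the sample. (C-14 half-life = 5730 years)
Age = t½ × log₂(1/ratio) = 3212 years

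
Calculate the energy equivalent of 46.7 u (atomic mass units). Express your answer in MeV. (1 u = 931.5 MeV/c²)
E = mc² = 43500 MeV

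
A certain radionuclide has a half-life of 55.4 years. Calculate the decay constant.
λ = ln(2)/t½ = 0.01251 year⁻¹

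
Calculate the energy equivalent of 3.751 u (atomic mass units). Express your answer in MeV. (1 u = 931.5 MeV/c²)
E = mc² = 3494 MeV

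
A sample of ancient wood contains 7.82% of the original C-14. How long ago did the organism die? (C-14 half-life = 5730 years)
Age = t½ × log₂(1/ratio) = 21070 years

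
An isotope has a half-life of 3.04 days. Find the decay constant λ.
λ = ln(2)/t½ = 0.228 day⁻¹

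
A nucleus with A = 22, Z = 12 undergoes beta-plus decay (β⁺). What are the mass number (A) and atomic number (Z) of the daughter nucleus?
Daughter: A = 22, Z = 11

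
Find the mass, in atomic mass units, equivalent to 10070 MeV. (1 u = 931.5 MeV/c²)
m = E/c² = 10.81 u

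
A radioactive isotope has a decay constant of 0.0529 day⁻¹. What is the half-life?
t½ = ln(2)/λ = 13.1 days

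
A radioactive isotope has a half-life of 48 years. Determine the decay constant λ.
λ = ln(2)/t½ = 0.01444 year⁻¹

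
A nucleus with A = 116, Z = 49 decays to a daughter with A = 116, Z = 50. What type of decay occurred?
ΔA = 0, ΔZ = +1 ⇒ beta-minus decay (β⁻)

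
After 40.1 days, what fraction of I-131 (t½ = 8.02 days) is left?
N/N₀ = (1/2)^(t/t½) = 0.03125 = 3.12%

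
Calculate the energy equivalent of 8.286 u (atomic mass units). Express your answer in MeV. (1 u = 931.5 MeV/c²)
E = mc² = 7718 MeV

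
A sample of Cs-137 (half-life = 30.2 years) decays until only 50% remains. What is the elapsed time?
t = t½ × log₂(N₀/N) = 30.2 years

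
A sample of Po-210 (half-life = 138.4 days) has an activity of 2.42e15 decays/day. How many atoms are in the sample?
N = A/λ = 4.832e17 atoms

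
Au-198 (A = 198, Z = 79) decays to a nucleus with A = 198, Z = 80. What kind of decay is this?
ΔA = 0, ΔZ = +1 ⇒ beta-minus decay (β⁻)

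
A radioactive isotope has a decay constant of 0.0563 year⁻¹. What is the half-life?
t½ = ln(2)/λ = 12.31 years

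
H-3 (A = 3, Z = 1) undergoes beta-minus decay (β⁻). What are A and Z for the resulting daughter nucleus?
Daughter: A = 3, Z = 2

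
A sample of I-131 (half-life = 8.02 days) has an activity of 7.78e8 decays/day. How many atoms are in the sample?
N = A/λ = 9.002e9 atoms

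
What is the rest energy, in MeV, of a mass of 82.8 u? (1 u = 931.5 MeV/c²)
E = mc² = 77130 MeV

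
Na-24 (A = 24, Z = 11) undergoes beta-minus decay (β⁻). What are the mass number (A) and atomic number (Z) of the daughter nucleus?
Daughter: A = 24, Z = 12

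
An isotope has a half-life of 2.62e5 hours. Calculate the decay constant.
λ = ln(2)/t½ = 2.646e-6 hour⁻¹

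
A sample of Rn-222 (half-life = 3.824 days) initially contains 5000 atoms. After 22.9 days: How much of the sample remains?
N = N₀(1/2)^(t/t½) = 78.75 atoms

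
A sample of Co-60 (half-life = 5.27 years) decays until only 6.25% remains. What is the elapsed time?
t = t½ × log₂(N₀/N) = 21.08 years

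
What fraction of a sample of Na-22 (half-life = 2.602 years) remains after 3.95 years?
N/N₀ = (1/2)^(t/t½) = 0.3492 = 34.9%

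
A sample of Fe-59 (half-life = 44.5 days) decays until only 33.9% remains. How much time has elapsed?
t = t½ × log₂(N₀/N) = 69.45 days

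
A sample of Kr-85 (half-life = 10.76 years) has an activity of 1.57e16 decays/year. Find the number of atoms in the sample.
N = A/λ = 2.437e17 atoms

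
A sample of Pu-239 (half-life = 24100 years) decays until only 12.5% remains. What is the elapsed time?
t = t½ × log₂(N₀/N) = 72300 years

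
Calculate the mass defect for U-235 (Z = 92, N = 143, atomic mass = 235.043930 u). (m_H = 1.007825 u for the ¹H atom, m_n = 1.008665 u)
Δm = Z·m_H + N·m_n − M = 1.915 u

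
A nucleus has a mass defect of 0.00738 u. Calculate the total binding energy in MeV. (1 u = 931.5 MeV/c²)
B.E. = Δm × 931.5 = 6.874 MeV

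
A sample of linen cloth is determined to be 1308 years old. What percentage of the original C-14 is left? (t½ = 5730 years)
N/N₀ = (1/2)^(t/t½) = 0.8537 = 85.4%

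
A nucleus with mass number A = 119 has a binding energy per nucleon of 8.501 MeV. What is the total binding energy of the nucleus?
B.E. = 8.501 × 119 = 1012 MeV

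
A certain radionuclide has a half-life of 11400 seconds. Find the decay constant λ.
λ = ln(2)/t½ = 6.08e-5 second⁻¹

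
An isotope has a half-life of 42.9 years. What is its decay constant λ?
λ = ln(2)/t½ = 0.01616 year⁻¹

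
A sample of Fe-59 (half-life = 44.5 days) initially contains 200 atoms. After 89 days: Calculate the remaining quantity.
N = N₀(1/2)^(t/t½) = 50 atoms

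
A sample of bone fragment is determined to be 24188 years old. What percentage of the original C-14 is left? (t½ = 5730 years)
N/N₀ = (1/2)^(t/t½) = 0.05361 = 5.36%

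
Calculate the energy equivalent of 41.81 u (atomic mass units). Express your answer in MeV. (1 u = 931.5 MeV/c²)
E = mc² = 38950 MeV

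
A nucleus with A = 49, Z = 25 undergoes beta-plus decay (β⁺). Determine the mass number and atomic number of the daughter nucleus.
Daughter: A = 49, Z = 24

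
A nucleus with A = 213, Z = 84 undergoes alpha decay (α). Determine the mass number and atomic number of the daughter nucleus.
Daughter: A = 209, Z = 82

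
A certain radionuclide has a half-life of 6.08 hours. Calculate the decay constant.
λ = ln(2)/t½ = 0.114 hour⁻¹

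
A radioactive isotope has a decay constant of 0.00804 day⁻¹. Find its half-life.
t½ = ln(2)/λ = 86.21 days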